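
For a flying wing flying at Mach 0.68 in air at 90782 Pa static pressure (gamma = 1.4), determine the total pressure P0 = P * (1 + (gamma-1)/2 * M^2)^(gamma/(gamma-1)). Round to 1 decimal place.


Step 1: (gamma-1)/2 * M^2 = 0.2 * 0.4624 = 0.09248
Step 2: 1 + 0.09248 = 1.09248
Step 3: Exponent gamma/(gamma-1) = 3.5
Step 4: P0 = 90782 * 1.09248^3.5 = 123722.0 Pa

123722.0


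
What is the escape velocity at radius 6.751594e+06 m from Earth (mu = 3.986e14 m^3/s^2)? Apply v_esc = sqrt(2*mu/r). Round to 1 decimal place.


Step 1: 2*mu/r = 2 * 3.986e14 / 6.751594e+06 = 118075820.3174
Step 2: v_esc = sqrt(118075820.3174) = 10866.3 m/s

10866.3


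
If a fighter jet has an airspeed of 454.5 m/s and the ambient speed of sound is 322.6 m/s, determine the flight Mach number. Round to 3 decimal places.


Step 1: M = V / a = 454.5 / 322.6
Step 2: M = 1.409

1.409


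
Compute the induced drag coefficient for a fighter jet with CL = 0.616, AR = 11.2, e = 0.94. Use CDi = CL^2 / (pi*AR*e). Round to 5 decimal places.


Step 1: CL^2 = 0.616^2 = 0.379456
Step 2: pi * AR * e = 3.14159 * 11.2 * 0.94 = 33.074687
Step 3: CDi = 0.379456 / 33.074687 = 0.01147

0.01147


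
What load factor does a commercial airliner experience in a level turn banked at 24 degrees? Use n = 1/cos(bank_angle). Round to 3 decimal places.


Step 1: Convert 24 degrees to radians = 0.418879
Step 2: cos(24 deg) = 0.913545
Step 3: n = 1 / 0.913545 = 1.095

1.095


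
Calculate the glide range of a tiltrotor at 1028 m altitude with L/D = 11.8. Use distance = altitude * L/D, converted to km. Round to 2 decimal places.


Step 1: Glide distance = altitude * L/D = 1028 * 11.8 = 12130.4 m
Step 2: Convert to km: 12130.4 / 1000 = 12.13 km

12.13


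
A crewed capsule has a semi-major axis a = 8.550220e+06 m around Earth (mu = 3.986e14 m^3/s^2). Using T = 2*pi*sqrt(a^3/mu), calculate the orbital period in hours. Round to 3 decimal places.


Step 1: a^3 / mu = 6.250746e+20 / 3.986e14 = 1.568175e+06
Step 2: sqrt(1.568175e+06) = 1252.268 s
Step 3: T = 2*pi * 1252.268 = 7868.23 s
Step 4: T in hours = 7868.23 / 3600 = 2.186 hours

2.186


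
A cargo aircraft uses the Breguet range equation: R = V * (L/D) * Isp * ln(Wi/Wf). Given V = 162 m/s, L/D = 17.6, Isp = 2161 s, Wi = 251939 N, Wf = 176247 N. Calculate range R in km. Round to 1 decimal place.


Step 1: Coefficient = V * (L/D) * Isp = 162 * 17.6 * 2161 = 6161443.2 m
Step 2: Wi/Wf = 251939 / 176247 = 1.429465
Step 3: ln(1.429465) = 0.357301
Step 4: R = 6161443.2 * 0.357301 = 2201487.2 m = 2201.5 km

2201.5


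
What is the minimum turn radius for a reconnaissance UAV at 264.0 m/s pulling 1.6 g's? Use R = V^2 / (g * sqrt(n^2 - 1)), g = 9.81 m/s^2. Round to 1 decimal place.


Step 1: V^2 = 264.0^2 = 69696.0
Step 2: n^2 - 1 = 1.6^2 - 1 = 1.56
Step 3: sqrt(1.56) = 1.249
Step 4: R = 69696.0 / (9.81 * 1.249) = 5688.2 m

5688.2


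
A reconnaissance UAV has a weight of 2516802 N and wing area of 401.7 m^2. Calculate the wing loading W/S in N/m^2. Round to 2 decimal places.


Step 1: Wing loading = W / S = 2516802 / 401.7
Step 2: Wing loading = 6265.38 N/m^2

6265.38


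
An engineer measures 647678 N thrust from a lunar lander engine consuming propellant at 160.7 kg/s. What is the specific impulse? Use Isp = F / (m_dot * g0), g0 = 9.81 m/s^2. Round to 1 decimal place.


Step 1: m_dot * g0 = 160.7 * 9.81 = 1576.47
Step 2: Isp = 647678 / 1576.47 = 410.8 s

410.8


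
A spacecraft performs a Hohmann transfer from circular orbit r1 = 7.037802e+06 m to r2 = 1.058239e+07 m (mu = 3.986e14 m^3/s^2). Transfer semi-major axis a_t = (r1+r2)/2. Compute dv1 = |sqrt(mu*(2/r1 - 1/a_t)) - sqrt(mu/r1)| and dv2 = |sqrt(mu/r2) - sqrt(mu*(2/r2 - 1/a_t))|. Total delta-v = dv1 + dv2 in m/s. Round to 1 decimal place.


Step 1: Transfer semi-major axis a_t = (7.037802e+06 + 1.058239e+07) / 2 = 8.810096e+06 m
Step 2: v1 (circular at r1) = sqrt(mu/r1) = 7525.76 m/s
Step 3: v_t1 = sqrt(mu*(2/r1 - 1/a_t)) = 8248.06 m/s
Step 4: dv1 = |8248.06 - 7525.76| = 722.3 m/s
Step 5: v2 (circular at r2) = 6137.29 m/s, v_t2 = 5485.36 m/s
Step 6: dv2 = |6137.29 - 5485.36| = 651.93 m/s
Step 7: Total delta-v = 722.3 + 651.93 = 1374.2 m/s

1374.2


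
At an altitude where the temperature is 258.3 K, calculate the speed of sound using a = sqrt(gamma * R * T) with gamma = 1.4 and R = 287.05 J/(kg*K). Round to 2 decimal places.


Step 1: gamma * R * T = 1.4 * 287.05 * 258.3 = 103803.021
Step 2: a = sqrt(103803.021) = 322.18 m/s

322.18


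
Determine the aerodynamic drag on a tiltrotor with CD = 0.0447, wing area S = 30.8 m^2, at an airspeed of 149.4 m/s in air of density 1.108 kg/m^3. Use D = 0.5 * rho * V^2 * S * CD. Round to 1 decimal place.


Step 1: Dynamic pressure q = 0.5 * 1.108 * 149.4^2 = 12365.4794 Pa
Step 2: Drag D = q * S * CD = 12365.4794 * 30.8 * 0.0447
Step 3: D = 17024.3 N

17024.3


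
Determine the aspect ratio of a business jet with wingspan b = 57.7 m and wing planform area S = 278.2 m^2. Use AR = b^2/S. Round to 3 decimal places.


Step 1: b^2 = 57.7^2 = 3329.29
Step 2: AR = 3329.29 / 278.2 = 11.967

11.967


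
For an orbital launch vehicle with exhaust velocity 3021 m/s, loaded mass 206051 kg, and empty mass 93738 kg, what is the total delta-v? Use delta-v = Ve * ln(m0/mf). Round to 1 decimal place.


Step 1: Mass ratio m0/mf = 206051 / 93738 = 2.198159
Step 2: ln(2.198159) = 0.78762
Step 3: delta-v = 3021 * 0.78762 = 2379.4 m/s

2379.4


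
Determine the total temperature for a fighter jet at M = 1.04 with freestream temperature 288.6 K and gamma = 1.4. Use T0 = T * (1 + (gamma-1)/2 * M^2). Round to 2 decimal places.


Step 1: (gamma-1)/2 = 0.2
Step 2: M^2 = 1.0816
Step 3: 1 + 0.2 * 1.0816 = 1.21632
Step 4: T0 = 288.6 * 1.21632 = 351.03 K

351.03


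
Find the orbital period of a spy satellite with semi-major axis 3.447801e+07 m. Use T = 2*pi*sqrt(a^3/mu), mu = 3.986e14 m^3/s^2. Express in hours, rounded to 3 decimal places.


Step 1: a^3 / mu = 4.098515e+22 / 3.986e14 = 1.028228e+08
Step 2: sqrt(1.028228e+08) = 10140.1561 s
Step 3: T = 2*pi * 10140.1561 = 63712.48 s
Step 4: T in hours = 63712.48 / 3600 = 17.698 hours

17.698


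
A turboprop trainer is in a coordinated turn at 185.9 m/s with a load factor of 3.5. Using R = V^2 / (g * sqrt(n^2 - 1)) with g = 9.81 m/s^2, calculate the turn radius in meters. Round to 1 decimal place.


Step 1: V^2 = 185.9^2 = 34558.81
Step 2: n^2 - 1 = 3.5^2 - 1 = 11.25
Step 3: sqrt(11.25) = 3.354102
Step 4: R = 34558.81 / (9.81 * 3.354102) = 1050.3 m

1050.3


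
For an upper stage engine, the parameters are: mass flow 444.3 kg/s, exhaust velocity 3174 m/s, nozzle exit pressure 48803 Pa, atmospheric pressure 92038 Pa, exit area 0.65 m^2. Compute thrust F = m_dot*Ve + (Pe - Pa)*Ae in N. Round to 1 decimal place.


Step 1: Momentum thrust = m_dot * Ve = 444.3 * 3174 = 1410208.2 N
Step 2: Pressure thrust = (Pe - Pa) * Ae = (48803 - 92038) * 0.65 = -28102.75 N
Step 3: Total thrust F = 1410208.2 + -28102.75 = 1382105.5 N

1382105.5


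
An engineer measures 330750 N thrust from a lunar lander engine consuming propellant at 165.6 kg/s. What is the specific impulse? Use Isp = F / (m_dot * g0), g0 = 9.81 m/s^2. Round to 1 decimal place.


Step 1: m_dot * g0 = 165.6 * 9.81 = 1624.54
Step 2: Isp = 330750 / 1624.54 = 203.6 s

203.6


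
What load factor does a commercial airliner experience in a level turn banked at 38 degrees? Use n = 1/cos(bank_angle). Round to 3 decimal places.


Step 1: Convert 38 degrees to radians = 0.663225
Step 2: cos(38 deg) = 0.788011
Step 3: n = 1 / 0.788011 = 1.269

1.269


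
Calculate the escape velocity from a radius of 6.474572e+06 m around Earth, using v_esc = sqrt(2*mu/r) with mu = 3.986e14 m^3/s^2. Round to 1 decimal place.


Step 1: 2*mu/r = 2 * 3.986e14 / 6.474572e+06 = 123127829.9168
Step 2: v_esc = sqrt(123127829.9168) = 11096.3 m/s

11096.3


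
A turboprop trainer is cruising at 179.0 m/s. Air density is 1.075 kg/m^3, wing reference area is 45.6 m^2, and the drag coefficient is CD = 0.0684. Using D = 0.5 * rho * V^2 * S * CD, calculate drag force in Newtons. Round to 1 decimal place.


Step 1: Dynamic pressure q = 0.5 * 1.075 * 179.0^2 = 17222.0375 Pa
Step 2: Drag D = q * S * CD = 17222.0375 * 45.6 * 0.0684
Step 3: D = 53716.2 N

53716.2


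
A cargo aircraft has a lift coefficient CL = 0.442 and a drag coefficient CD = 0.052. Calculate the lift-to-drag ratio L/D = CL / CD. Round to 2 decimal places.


Step 1: L/D = CL / CD = 0.442 / 0.052
Step 2: L/D = 8.50

8.50


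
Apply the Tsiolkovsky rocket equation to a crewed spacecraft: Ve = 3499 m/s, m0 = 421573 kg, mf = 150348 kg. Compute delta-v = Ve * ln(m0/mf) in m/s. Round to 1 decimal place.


Step 1: Mass ratio m0/mf = 421573 / 150348 = 2.803981
Step 2: ln(2.803981) = 1.03104
Step 3: delta-v = 3499 * 1.03104 = 3607.6 m/s

3607.6


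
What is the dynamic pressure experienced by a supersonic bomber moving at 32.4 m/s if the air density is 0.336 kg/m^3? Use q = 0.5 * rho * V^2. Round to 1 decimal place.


Step 1: V^2 = 32.4^2 = 1049.76
Step 2: q = 0.5 * 0.336 * 1049.76
Step 3: q = 176.4 Pa

176.4


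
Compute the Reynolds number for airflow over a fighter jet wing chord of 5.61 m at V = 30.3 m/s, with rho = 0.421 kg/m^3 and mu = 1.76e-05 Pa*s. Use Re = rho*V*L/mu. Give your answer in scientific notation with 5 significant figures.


Step 1: Numerator = rho * V * L = 0.421 * 30.3 * 5.61 = 71.562843
Step 2: Re = 71.562843 / 1.76e-05
Step 3: Re = 4.0661e+06

4.0661e+06


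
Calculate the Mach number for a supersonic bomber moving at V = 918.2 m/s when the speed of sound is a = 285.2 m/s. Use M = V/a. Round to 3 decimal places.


Step 1: M = V / a = 918.2 / 285.2
Step 2: M = 3.219

3.219


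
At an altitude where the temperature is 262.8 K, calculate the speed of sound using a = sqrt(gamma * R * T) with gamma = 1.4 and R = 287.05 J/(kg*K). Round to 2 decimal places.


Step 1: gamma * R * T = 1.4 * 287.05 * 262.8 = 105611.436
Step 2: a = sqrt(105611.436) = 324.98 m/s

324.98


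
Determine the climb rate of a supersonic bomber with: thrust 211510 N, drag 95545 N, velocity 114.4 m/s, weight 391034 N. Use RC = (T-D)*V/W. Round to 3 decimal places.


Step 1: Excess thrust = T - D = 211510 - 95545 = 115965 N
Step 2: Excess power = 115965 * 114.4 = 13266396.0 W
Step 3: RC = 13266396.0 / 391034 = 33.926 m/s

33.926


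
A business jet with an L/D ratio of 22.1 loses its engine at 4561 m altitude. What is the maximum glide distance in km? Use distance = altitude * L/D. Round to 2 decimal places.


Step 1: Glide distance = altitude * L/D = 4561 * 22.1 = 100798.1 m
Step 2: Convert to km: 100798.1 / 1000 = 100.80 km

100.80


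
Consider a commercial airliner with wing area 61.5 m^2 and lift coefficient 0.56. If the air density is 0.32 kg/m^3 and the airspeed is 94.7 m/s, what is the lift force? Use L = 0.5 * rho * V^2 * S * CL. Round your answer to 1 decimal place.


Step 1: Calculate dynamic pressure q = 0.5 * 0.32 * 94.7^2 = 0.5 * 0.32 * 8968.09 = 1434.8944 Pa
Step 2: Multiply by wing area and lift coefficient: L = 1434.8944 * 61.5 * 0.56
Step 3: L = 88246.0056 * 0.56 = 49417.8 N

49417.8


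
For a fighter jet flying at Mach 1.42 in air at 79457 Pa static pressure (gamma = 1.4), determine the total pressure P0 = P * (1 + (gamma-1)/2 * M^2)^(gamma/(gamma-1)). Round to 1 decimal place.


Step 1: (gamma-1)/2 * M^2 = 0.2 * 2.0164 = 0.40328
Step 2: 1 + 0.40328 = 1.40328
Step 3: Exponent gamma/(gamma-1) = 3.5
Step 4: P0 = 79457 * 1.40328^3.5 = 260098.2 Pa

260098.2


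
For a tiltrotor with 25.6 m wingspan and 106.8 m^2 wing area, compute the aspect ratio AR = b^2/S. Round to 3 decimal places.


Step 1: b^2 = 25.6^2 = 655.36
Step 2: AR = 655.36 / 106.8 = 6.136

6.136


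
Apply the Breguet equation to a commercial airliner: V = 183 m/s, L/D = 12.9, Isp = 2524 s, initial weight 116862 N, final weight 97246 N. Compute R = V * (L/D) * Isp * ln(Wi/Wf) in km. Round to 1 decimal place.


Step 1: Coefficient = V * (L/D) * Isp = 183 * 12.9 * 2524 = 5958406.8 m
Step 2: Wi/Wf = 116862 / 97246 = 1.201715
Step 3: ln(1.201715) = 0.18375
Step 4: R = 5958406.8 * 0.18375 = 1094856.7 m = 1094.9 km

1094.9


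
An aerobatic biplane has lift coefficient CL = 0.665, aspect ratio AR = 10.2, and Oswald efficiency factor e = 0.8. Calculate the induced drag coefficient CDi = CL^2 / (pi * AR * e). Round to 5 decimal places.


Step 1: CL^2 = 0.665^2 = 0.442225
Step 2: pi * AR * e = 3.14159 * 10.2 * 0.8 = 25.635396
Step 3: CDi = 0.442225 / 25.635396 = 0.01725

0.01725


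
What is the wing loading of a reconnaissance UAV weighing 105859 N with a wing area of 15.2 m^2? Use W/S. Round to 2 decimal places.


Step 1: Wing loading = W / S = 105859 / 15.2
Step 2: Wing loading = 6964.41 N/m^2

6964.41


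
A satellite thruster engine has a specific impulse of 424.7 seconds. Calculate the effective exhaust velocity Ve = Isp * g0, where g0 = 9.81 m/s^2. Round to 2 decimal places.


Step 1: Ve = Isp * g0 = 424.7 * 9.81
Step 2: Ve = 4166.31 m/s

4166.31


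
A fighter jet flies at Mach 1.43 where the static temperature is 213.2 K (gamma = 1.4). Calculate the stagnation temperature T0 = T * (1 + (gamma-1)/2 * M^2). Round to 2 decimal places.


Step 1: (gamma-1)/2 = 0.2
Step 2: M^2 = 2.0449
Step 3: 1 + 0.2 * 2.0449 = 1.40898
Step 4: T0 = 213.2 * 1.40898 = 300.39 K

300.39


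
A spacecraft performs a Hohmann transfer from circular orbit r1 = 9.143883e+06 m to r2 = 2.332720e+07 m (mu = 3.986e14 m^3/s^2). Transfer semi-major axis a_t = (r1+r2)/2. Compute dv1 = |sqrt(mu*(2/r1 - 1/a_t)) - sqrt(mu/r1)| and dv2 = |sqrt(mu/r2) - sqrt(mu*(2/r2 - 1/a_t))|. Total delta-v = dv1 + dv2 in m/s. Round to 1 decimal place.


Step 1: Transfer semi-major axis a_t = (9.143883e+06 + 2.332720e+07) / 2 = 1.623554e+07 m
Step 2: v1 (circular at r1) = sqrt(mu/r1) = 6602.42 m/s
Step 3: v_t1 = sqrt(mu*(2/r1 - 1/a_t)) = 7914.09 m/s
Step 4: dv1 = |7914.09 - 6602.42| = 1311.67 m/s
Step 5: v2 (circular at r2) = 4133.68 m/s, v_t2 = 3102.2 m/s
Step 6: dv2 = |4133.68 - 3102.2| = 1031.49 m/s
Step 7: Total delta-v = 1311.67 + 1031.49 = 2343.2 m/s

2343.2


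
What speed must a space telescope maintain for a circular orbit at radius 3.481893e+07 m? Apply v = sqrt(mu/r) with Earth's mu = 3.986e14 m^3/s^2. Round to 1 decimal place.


Step 1: mu / r = 3.986e14 / 3.481893e+07 = 11447795.7824
Step 2: v = sqrt(11447795.7824) = 3383.5 m/s

3383.5


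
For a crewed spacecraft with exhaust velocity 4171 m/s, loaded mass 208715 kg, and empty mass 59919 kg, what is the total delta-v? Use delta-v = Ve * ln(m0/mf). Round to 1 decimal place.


Step 1: Mass ratio m0/mf = 208715 / 59919 = 3.483286
Step 2: ln(3.483286) = 1.247976
Step 3: delta-v = 4171 * 1.247976 = 5205.3 m/s

5205.3


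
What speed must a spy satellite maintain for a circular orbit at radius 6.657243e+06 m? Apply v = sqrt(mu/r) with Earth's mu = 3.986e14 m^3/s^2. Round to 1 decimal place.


Step 1: mu / r = 3.986e14 / 6.657243e+06 = 59874635.7914
Step 2: v = sqrt(59874635.7914) = 7737.9 m/s

7737.9


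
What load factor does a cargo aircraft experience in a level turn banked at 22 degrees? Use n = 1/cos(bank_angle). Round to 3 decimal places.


Step 1: Convert 22 degrees to radians = 0.383972
Step 2: cos(22 deg) = 0.927184
Step 3: n = 1 / 0.927184 = 1.079

1.079


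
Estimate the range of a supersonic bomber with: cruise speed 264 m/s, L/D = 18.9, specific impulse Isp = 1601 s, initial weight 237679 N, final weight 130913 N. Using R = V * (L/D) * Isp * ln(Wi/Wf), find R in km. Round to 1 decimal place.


Step 1: Coefficient = V * (L/D) * Isp = 264 * 18.9 * 1601 = 7988349.6 m
Step 2: Wi/Wf = 237679 / 130913 = 1.815549
Step 3: ln(1.815549) = 0.596388
Step 4: R = 7988349.6 * 0.596388 = 4764156.2 m = 4764.2 km

4764.2


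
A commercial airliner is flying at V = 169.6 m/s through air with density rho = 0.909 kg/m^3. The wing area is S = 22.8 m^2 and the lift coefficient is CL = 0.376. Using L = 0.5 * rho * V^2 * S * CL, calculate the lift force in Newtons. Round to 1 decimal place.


Step 1: Calculate dynamic pressure q = 0.5 * 0.909 * 169.6^2 = 0.5 * 0.909 * 28764.16 = 13073.3107 Pa
Step 2: Multiply by wing area and lift coefficient: L = 13073.3107 * 22.8 * 0.376
Step 3: L = 298071.4844 * 0.376 = 112074.9 N

112074.9


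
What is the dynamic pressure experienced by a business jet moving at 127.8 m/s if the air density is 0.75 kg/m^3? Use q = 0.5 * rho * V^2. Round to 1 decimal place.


Step 1: V^2 = 127.8^2 = 16332.84
Step 2: q = 0.5 * 0.75 * 16332.84
Step 3: q = 6124.8 Pa

6124.8


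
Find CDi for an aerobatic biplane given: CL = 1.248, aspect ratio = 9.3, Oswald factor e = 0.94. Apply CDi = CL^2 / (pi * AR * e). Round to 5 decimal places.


Step 1: CL^2 = 1.248^2 = 1.557504
Step 2: pi * AR * e = 3.14159 * 9.3 * 0.94 = 27.463803
Step 3: CDi = 1.557504 / 27.463803 = 0.05671

0.05671


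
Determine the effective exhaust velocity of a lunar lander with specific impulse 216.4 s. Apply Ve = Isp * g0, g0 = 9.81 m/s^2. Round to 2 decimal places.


Step 1: Ve = Isp * g0 = 216.4 * 9.81
Step 2: Ve = 2122.88 m/s

2122.88


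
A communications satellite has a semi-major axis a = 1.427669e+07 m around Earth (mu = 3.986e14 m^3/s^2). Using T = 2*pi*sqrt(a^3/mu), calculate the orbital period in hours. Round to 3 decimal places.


Step 1: a^3 / mu = 2.909930e+21 / 3.986e14 = 7.300377e+06
Step 2: sqrt(7.300377e+06) = 2701.921 s
Step 3: T = 2*pi * 2701.921 = 16976.67 s
Step 4: T in hours = 16976.67 / 3600 = 4.716 hours

4.716


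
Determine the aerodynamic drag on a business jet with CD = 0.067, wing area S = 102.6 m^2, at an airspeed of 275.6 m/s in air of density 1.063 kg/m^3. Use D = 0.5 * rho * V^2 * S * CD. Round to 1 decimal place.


Step 1: Dynamic pressure q = 0.5 * 1.063 * 275.6^2 = 40370.2738 Pa
Step 2: Drag D = q * S * CD = 40370.2738 * 102.6 * 0.067
Step 3: D = 277513.3 N

277513.3


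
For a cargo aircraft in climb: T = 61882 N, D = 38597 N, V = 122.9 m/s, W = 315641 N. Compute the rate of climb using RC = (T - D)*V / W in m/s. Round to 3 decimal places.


Step 1: Excess thrust = T - D = 61882 - 38597 = 23285 N
Step 2: Excess power = 23285 * 122.9 = 2861726.5 W
Step 3: RC = 2861726.5 / 315641 = 9.066 m/s

9.066


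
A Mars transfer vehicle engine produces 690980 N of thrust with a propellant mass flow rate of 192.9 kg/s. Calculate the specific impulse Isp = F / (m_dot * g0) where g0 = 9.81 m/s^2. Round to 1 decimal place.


Step 1: m_dot * g0 = 192.9 * 9.81 = 1892.35
Step 2: Isp = 690980 / 1892.35 = 365.1 s

365.1


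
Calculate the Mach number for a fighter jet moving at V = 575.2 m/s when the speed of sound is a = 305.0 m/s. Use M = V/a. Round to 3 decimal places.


Step 1: M = V / a = 575.2 / 305.0
Step 2: M = 1.886

1.886


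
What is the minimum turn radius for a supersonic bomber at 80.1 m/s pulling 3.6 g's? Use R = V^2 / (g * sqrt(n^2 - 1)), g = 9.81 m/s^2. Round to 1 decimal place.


Step 1: V^2 = 80.1^2 = 6416.01
Step 2: n^2 - 1 = 3.6^2 - 1 = 11.96
Step 3: sqrt(11.96) = 3.458323
Step 4: R = 6416.01 / (9.81 * 3.458323) = 189.1 m

189.1


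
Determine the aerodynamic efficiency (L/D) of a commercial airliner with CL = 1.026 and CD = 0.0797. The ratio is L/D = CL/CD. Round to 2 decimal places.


Step 1: L/D = CL / CD = 1.026 / 0.0797
Step 2: L/D = 12.87

12.87


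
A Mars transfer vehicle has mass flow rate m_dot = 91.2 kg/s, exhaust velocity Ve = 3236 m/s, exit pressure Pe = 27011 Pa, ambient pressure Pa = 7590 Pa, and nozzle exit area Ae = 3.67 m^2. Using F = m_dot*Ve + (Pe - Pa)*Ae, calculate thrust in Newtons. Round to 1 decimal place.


Step 1: Momentum thrust = m_dot * Ve = 91.2 * 3236 = 295123.2 N
Step 2: Pressure thrust = (Pe - Pa) * Ae = (27011 - 7590) * 3.67 = 71275.07 N
Step 3: Total thrust F = 295123.2 + 71275.07 = 366398.3 N

366398.3


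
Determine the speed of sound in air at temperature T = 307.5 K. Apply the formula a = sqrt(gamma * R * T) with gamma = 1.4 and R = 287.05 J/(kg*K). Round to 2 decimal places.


Step 1: gamma * R * T = 1.4 * 287.05 * 307.5 = 123575.025
Step 2: a = sqrt(123575.025) = 351.53 m/s

351.53


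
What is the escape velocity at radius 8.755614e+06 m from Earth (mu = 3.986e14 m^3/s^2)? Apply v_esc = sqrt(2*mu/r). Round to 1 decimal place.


Step 1: 2*mu/r = 2 * 3.986e14 / 8.755614e+06 = 91050153.65
Step 2: v_esc = sqrt(91050153.65) = 9542.0 m/s

9542.0


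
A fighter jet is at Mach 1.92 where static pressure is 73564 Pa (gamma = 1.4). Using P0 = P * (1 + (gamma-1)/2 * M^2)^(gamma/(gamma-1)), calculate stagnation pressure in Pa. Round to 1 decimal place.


Step 1: (gamma-1)/2 * M^2 = 0.2 * 3.6864 = 0.73728
Step 2: 1 + 0.73728 = 1.73728
Step 3: Exponent gamma/(gamma-1) = 3.5
Step 4: P0 = 73564 * 1.73728^3.5 = 508404.9 Pa

508404.9


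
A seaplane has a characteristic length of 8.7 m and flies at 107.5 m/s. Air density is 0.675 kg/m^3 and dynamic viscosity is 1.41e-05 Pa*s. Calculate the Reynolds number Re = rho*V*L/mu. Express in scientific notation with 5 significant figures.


Step 1: Numerator = rho * V * L = 0.675 * 107.5 * 8.7 = 631.29375
Step 2: Re = 631.29375 / 1.41e-05
Step 3: Re = 4.4773e+07

4.4773e+07


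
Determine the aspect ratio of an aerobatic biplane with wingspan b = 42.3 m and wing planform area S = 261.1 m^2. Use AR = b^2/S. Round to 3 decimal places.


Step 1: b^2 = 42.3^2 = 1789.29
Step 2: AR = 1789.29 / 261.1 = 6.853

6.853


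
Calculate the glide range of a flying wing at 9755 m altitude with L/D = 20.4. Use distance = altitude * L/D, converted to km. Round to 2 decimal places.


Step 1: Glide distance = altitude * L/D = 9755 * 20.4 = 199002.0 m
Step 2: Convert to km: 199002.0 / 1000 = 199.00 km

199.00


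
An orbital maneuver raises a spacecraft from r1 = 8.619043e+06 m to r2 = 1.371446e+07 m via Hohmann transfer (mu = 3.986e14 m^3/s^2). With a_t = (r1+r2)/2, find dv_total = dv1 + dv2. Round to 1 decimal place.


Step 1: Transfer semi-major axis a_t = (8.619043e+06 + 1.371446e+07) / 2 = 1.116675e+07 m
Step 2: v1 (circular at r1) = sqrt(mu/r1) = 6800.47 m/s
Step 3: v_t1 = sqrt(mu*(2/r1 - 1/a_t)) = 7536.42 m/s
Step 4: dv1 = |7536.42 - 6800.47| = 735.95 m/s
Step 5: v2 (circular at r2) = 5391.12 m/s, v_t2 = 4736.37 m/s
Step 6: dv2 = |5391.12 - 4736.37| = 654.76 m/s
Step 7: Total delta-v = 735.95 + 654.76 = 1390.7 m/s

1390.7


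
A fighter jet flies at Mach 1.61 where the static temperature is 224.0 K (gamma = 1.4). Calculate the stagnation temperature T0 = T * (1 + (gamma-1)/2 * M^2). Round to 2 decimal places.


Step 1: (gamma-1)/2 = 0.2
Step 2: M^2 = 2.5921
Step 3: 1 + 0.2 * 2.5921 = 1.51842
Step 4: T0 = 224.0 * 1.51842 = 340.13 K

340.13


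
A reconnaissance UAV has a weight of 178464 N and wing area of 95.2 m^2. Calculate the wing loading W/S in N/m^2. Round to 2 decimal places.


Step 1: Wing loading = W / S = 178464 / 95.2
Step 2: Wing loading = 1874.62 N/m^2

1874.62


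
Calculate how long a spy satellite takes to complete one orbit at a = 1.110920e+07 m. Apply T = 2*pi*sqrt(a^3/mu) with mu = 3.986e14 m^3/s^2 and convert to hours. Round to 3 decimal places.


Step 1: a^3 / mu = 1.371034e+21 / 3.986e14 = 3.439625e+06
Step 2: sqrt(3.439625e+06) = 1854.6225 s
Step 3: T = 2*pi * 1854.6225 = 11652.94 s
Step 4: T in hours = 11652.94 / 3600 = 3.237 hours

3.237


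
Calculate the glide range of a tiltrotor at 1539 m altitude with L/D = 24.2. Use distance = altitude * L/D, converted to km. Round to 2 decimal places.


Step 1: Glide distance = altitude * L/D = 1539 * 24.2 = 37243.8 m
Step 2: Convert to km: 37243.8 / 1000 = 37.24 km

37.24


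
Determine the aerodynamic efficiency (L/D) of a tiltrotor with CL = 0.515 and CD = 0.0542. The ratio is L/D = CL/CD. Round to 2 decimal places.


Step 1: L/D = CL / CD = 0.515 / 0.0542
Step 2: L/D = 9.50

9.50


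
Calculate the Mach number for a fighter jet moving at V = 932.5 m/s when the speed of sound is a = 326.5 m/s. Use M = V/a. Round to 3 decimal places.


Step 1: M = V / a = 932.5 / 326.5
Step 2: M = 2.856

2.856


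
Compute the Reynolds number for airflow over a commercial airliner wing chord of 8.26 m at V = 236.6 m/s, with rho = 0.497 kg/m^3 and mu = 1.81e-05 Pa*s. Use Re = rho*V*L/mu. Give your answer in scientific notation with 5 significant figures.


Step 1: Numerator = rho * V * L = 0.497 * 236.6 * 8.26 = 971.295052
Step 2: Re = 971.295052 / 1.81e-05
Step 3: Re = 5.3663e+07

5.3663e+07


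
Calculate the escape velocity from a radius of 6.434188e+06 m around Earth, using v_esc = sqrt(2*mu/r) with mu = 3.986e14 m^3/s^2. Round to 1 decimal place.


Step 1: 2*mu/r = 2 * 3.986e14 / 6.434188e+06 = 123900638.2779
Step 2: v_esc = sqrt(123900638.2779) = 11131.1 m/s

11131.1


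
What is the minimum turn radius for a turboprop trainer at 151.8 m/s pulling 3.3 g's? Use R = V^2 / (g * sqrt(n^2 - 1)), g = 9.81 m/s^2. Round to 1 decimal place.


Step 1: V^2 = 151.8^2 = 23043.24
Step 2: n^2 - 1 = 3.3^2 - 1 = 9.89
Step 3: sqrt(9.89) = 3.144837
Step 4: R = 23043.24 / (9.81 * 3.144837) = 746.9 m

746.9


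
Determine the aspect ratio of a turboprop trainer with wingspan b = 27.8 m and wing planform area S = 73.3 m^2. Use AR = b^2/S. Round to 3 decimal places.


Step 1: b^2 = 27.8^2 = 772.84
Step 2: AR = 772.84 / 73.3 = 10.544

10.544


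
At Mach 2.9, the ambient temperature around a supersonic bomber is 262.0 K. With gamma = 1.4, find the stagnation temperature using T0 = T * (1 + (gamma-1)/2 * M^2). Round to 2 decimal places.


Step 1: (gamma-1)/2 = 0.2
Step 2: M^2 = 8.41
Step 3: 1 + 0.2 * 8.41 = 2.682
Step 4: T0 = 262.0 * 2.682 = 702.68 K

702.68


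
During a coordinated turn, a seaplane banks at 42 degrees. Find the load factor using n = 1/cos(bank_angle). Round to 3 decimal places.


Step 1: Convert 42 degrees to radians = 0.733038
Step 2: cos(42 deg) = 0.743145
Step 3: n = 1 / 0.743145 = 1.346

1.346


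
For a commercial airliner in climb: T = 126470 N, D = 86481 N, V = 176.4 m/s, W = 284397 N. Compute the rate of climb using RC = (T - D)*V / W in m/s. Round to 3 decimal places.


Step 1: Excess thrust = T - D = 126470 - 86481 = 39989 N
Step 2: Excess power = 39989 * 176.4 = 7054059.6 W
Step 3: RC = 7054059.6 / 284397 = 24.804 m/s

24.804


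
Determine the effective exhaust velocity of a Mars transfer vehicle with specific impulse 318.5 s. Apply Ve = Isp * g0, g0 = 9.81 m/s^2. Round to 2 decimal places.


Step 1: Ve = Isp * g0 = 318.5 * 9.81
Step 2: Ve = 3124.49 m/s

3124.49


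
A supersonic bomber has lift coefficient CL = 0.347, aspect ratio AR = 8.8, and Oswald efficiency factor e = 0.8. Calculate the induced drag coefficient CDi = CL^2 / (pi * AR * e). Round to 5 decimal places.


Step 1: CL^2 = 0.347^2 = 0.120409
Step 2: pi * AR * e = 3.14159 * 8.8 * 0.8 = 22.116812
Step 3: CDi = 0.120409 / 22.116812 = 0.00544

0.00544


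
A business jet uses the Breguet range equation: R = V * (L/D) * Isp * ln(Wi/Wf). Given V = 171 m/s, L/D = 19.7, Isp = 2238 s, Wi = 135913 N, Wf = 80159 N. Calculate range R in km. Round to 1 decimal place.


Step 1: Coefficient = V * (L/D) * Isp = 171 * 19.7 * 2238 = 7539150.6 m
Step 2: Wi/Wf = 135913 / 80159 = 1.695543
Step 3: ln(1.695543) = 0.528003
Step 4: R = 7539150.6 * 0.528003 = 3980692.7 m = 3980.7 km

3980.7


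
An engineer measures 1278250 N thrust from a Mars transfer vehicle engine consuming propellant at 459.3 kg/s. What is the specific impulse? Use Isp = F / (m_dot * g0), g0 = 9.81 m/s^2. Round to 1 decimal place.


Step 1: m_dot * g0 = 459.3 * 9.81 = 4505.73
Step 2: Isp = 1278250 / 4505.73 = 283.7 s

283.7


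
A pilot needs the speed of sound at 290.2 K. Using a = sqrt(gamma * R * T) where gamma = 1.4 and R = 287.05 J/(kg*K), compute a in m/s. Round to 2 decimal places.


Step 1: gamma * R * T = 1.4 * 287.05 * 290.2 = 116622.674
Step 2: a = sqrt(116622.674) = 341.50 m/s

341.50


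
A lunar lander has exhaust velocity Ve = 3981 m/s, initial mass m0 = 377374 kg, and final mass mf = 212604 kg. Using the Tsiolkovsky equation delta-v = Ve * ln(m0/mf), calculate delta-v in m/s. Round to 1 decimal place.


Step 1: Mass ratio m0/mf = 377374 / 212604 = 1.775009
Step 2: ln(1.775009) = 0.573805
Step 3: delta-v = 3981 * 0.573805 = 2284.3 m/s

2284.3


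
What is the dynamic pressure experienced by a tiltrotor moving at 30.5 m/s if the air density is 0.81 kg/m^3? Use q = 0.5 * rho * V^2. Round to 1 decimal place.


Step 1: V^2 = 30.5^2 = 930.25
Step 2: q = 0.5 * 0.81 * 930.25
Step 3: q = 376.8 Pa

376.8


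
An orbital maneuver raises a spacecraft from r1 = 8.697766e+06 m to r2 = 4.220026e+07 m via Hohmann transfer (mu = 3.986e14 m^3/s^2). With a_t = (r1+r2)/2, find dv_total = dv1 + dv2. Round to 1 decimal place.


Step 1: Transfer semi-major axis a_t = (8.697766e+06 + 4.220026e+07) / 2 = 2.544901e+07 m
Step 2: v1 (circular at r1) = sqrt(mu/r1) = 6769.63 m/s
Step 3: v_t1 = sqrt(mu*(2/r1 - 1/a_t)) = 8717.4 m/s
Step 4: dv1 = |8717.4 - 6769.63| = 1947.77 m/s
Step 5: v2 (circular at r2) = 3073.34 m/s, v_t2 = 1796.72 m/s
Step 6: dv2 = |3073.34 - 1796.72| = 1276.63 m/s
Step 7: Total delta-v = 1947.77 + 1276.63 = 3224.4 m/s

3224.4


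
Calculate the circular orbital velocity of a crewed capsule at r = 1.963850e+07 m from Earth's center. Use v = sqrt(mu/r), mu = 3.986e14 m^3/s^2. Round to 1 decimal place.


Step 1: mu / r = 3.986e14 / 1.963850e+07 = 20296865.8502
Step 2: v = sqrt(20296865.8502) = 4505.2 m/s

4505.2


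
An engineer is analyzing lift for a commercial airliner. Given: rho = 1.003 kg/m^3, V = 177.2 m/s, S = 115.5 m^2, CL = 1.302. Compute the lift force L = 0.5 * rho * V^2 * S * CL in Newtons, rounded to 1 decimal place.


Step 1: Calculate dynamic pressure q = 0.5 * 1.003 * 177.2^2 = 0.5 * 1.003 * 31399.84 = 15747.0198 Pa
Step 2: Multiply by wing area and lift coefficient: L = 15747.0198 * 115.5 * 1.302
Step 3: L = 1818780.7823 * 1.302 = 2368052.6 N

2368052.6


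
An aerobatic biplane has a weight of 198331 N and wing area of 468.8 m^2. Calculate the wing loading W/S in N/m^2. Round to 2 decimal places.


Step 1: Wing loading = W / S = 198331 / 468.8
Step 2: Wing loading = 423.06 N/m^2

423.06


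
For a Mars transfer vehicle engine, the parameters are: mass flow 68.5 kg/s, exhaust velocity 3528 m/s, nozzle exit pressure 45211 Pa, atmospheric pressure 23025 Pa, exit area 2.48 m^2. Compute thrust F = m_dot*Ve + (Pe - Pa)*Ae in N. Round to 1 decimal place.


Step 1: Momentum thrust = m_dot * Ve = 68.5 * 3528 = 241668.0 N
Step 2: Pressure thrust = (Pe - Pa) * Ae = (45211 - 23025) * 2.48 = 55021.28 N
Step 3: Total thrust F = 241668.0 + 55021.28 = 296689.3 N

296689.3


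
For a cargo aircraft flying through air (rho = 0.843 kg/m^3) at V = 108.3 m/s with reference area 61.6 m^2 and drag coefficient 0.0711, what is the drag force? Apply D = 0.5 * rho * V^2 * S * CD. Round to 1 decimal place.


Step 1: Dynamic pressure q = 0.5 * 0.843 * 108.3^2 = 4943.7271 Pa
Step 2: Drag D = q * S * CD = 4943.7271 * 61.6 * 0.0711
Step 3: D = 21652.3 N

21652.3


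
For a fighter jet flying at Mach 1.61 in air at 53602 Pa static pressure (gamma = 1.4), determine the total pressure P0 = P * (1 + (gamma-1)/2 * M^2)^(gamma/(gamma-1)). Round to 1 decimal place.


Step 1: (gamma-1)/2 * M^2 = 0.2 * 2.5921 = 0.51842
Step 2: 1 + 0.51842 = 1.51842
Step 3: Exponent gamma/(gamma-1) = 3.5
Step 4: P0 = 53602 * 1.51842^3.5 = 231234.5 Pa

231234.5


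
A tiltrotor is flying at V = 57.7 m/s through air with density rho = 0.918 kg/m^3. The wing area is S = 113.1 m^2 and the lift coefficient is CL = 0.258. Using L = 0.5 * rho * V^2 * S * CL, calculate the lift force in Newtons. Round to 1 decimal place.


Step 1: Calculate dynamic pressure q = 0.5 * 0.918 * 57.7^2 = 0.5 * 0.918 * 3329.29 = 1528.1441 Pa
Step 2: Multiply by wing area and lift coefficient: L = 1528.1441 * 113.1 * 0.258
Step 3: L = 172833.0988 * 0.258 = 44590.9 N

44590.9


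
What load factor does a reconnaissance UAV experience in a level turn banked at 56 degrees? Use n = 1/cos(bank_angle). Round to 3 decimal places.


Step 1: Convert 56 degrees to radians = 0.977384
Step 2: cos(56 deg) = 0.559193
Step 3: n = 1 / 0.559193 = 1.788

1.788


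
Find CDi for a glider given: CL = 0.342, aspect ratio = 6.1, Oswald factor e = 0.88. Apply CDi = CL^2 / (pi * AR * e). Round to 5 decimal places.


Step 1: CL^2 = 0.342^2 = 0.116964
Step 2: pi * AR * e = 3.14159 * 6.1 * 0.88 = 16.864069
Step 3: CDi = 0.116964 / 16.864069 = 0.00694

0.00694


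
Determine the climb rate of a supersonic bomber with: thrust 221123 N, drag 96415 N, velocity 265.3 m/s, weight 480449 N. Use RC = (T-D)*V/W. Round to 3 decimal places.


Step 1: Excess thrust = T - D = 221123 - 96415 = 124708 N
Step 2: Excess power = 124708 * 265.3 = 33085032.4 W
Step 3: RC = 33085032.4 / 480449 = 68.863 m/s

68.863


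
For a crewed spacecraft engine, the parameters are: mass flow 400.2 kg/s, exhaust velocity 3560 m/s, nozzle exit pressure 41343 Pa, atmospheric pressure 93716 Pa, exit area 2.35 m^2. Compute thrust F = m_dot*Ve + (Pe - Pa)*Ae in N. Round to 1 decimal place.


Step 1: Momentum thrust = m_dot * Ve = 400.2 * 3560 = 1424712.0 N
Step 2: Pressure thrust = (Pe - Pa) * Ae = (41343 - 93716) * 2.35 = -123076.55 N
Step 3: Total thrust F = 1424712.0 + -123076.55 = 1301635.5 N

1301635.5


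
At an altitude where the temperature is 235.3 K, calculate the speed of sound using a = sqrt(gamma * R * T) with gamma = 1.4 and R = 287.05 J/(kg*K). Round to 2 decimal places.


Step 1: gamma * R * T = 1.4 * 287.05 * 235.3 = 94560.011
Step 2: a = sqrt(94560.011) = 307.51 m/s

307.51


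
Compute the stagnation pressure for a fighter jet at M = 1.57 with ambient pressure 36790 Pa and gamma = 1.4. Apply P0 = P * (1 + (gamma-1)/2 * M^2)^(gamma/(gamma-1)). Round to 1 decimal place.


Step 1: (gamma-1)/2 * M^2 = 0.2 * 2.4649 = 0.49298
Step 2: 1 + 0.49298 = 1.49298
Step 3: Exponent gamma/(gamma-1) = 3.5
Step 4: P0 = 36790 * 1.49298^3.5 = 149595.6 Pa

149595.6


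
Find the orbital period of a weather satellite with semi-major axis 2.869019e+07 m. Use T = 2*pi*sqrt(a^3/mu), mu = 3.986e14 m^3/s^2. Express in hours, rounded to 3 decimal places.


Step 1: a^3 / mu = 2.361567e+22 / 3.986e14 = 5.924654e+07
Step 2: sqrt(5.924654e+07) = 7697.1773 s
Step 3: T = 2*pi * 7697.1773 = 48362.79 s
Step 4: T in hours = 48362.79 / 3600 = 13.434 hours

13.434


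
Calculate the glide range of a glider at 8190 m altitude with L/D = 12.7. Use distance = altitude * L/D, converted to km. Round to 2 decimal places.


Step 1: Glide distance = altitude * L/D = 8190 * 12.7 = 104013.0 m
Step 2: Convert to km: 104013.0 / 1000 = 104.01 km

104.01


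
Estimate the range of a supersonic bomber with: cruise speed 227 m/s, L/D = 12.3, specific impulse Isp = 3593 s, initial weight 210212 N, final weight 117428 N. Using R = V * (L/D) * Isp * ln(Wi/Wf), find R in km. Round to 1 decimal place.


Step 1: Coefficient = V * (L/D) * Isp = 227 * 12.3 * 3593 = 10032015.3 m
Step 2: Wi/Wf = 210212 / 117428 = 1.790135
Step 3: ln(1.790135) = 0.582291
Step 4: R = 10032015.3 * 0.582291 = 5841553.9 m = 5841.6 km

5841.6


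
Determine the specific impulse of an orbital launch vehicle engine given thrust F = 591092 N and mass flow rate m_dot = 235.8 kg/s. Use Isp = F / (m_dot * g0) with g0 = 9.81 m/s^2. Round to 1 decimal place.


Step 1: m_dot * g0 = 235.8 * 9.81 = 2313.2
Step 2: Isp = 591092 / 2313.2 = 255.5 s

255.5


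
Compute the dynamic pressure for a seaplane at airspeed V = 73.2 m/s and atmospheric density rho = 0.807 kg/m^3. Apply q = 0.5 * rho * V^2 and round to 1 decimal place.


Step 1: V^2 = 73.2^2 = 5358.24
Step 2: q = 0.5 * 0.807 * 5358.24
Step 3: q = 2162.0 Pa

2162.0


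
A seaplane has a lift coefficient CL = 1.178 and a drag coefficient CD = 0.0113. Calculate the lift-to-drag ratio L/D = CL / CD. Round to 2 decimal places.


Step 1: L/D = CL / CD = 1.178 / 0.0113
Step 2: L/D = 104.25

104.25


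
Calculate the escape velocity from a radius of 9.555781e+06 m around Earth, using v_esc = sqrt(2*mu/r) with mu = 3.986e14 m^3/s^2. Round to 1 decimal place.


Step 1: 2*mu/r = 2 * 3.986e14 / 9.555781e+06 = 83425938.7066
Step 2: v_esc = sqrt(83425938.7066) = 9133.8 m/s

9133.8


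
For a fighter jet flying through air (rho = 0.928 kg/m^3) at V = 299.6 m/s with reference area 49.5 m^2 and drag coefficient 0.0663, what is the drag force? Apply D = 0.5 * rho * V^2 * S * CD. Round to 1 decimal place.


Step 1: Dynamic pressure q = 0.5 * 0.928 * 299.6^2 = 41648.7142 Pa
Step 2: Drag D = q * S * CD = 41648.7142 * 49.5 * 0.0663
Step 3: D = 136684.8 N

136684.8


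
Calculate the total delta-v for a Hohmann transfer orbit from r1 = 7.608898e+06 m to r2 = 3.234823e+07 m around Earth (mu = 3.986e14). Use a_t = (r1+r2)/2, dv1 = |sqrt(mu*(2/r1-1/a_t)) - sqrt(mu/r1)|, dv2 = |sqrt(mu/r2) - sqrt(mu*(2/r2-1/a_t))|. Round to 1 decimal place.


Step 1: Transfer semi-major axis a_t = (7.608898e+06 + 3.234823e+07) / 2 = 1.997856e+07 m
Step 2: v1 (circular at r1) = sqrt(mu/r1) = 7237.82 m/s
Step 3: v_t1 = sqrt(mu*(2/r1 - 1/a_t)) = 9209.81 m/s
Step 4: dv1 = |9209.81 - 7237.82| = 1971.99 m/s
Step 5: v2 (circular at r2) = 3510.29 m/s, v_t2 = 2166.32 m/s
Step 6: dv2 = |3510.29 - 2166.32| = 1343.98 m/s
Step 7: Total delta-v = 1971.99 + 1343.98 = 3316.0 m/s

3316.0


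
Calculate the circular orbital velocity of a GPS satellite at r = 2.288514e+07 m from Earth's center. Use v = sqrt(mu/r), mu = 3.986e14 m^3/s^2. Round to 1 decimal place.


Step 1: mu / r = 3.986e14 / 2.288514e+07 = 17417415.8428
Step 2: v = sqrt(17417415.8428) = 4173.4 m/s

4173.4


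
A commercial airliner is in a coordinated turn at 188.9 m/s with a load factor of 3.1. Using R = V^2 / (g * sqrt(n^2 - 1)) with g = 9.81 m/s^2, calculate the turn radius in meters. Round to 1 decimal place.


Step 1: V^2 = 188.9^2 = 35683.21
Step 2: n^2 - 1 = 3.1^2 - 1 = 8.61
Step 3: sqrt(8.61) = 2.93428
Step 4: R = 35683.21 / (9.81 * 2.93428) = 1239.6 m

1239.6


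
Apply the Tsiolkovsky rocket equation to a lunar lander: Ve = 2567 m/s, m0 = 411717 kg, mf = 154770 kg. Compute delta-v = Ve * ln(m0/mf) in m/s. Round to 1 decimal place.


Step 1: Mass ratio m0/mf = 411717 / 154770 = 2.660186
Step 2: ln(2.660186) = 0.978396
Step 3: delta-v = 2567 * 0.978396 = 2511.5 m/s

2511.5


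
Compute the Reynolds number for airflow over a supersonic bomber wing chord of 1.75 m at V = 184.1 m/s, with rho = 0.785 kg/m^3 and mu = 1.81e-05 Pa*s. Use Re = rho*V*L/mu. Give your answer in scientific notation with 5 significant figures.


Step 1: Numerator = rho * V * L = 0.785 * 184.1 * 1.75 = 252.907375
Step 2: Re = 252.907375 / 1.81e-05
Step 3: Re = 1.3973e+07

1.3973e+07


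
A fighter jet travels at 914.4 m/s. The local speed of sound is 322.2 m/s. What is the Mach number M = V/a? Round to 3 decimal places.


Step 1: M = V / a = 914.4 / 322.2
Step 2: M = 2.838

2.838


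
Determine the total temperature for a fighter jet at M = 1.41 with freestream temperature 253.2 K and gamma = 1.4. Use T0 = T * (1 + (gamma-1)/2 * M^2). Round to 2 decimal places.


Step 1: (gamma-1)/2 = 0.2
Step 2: M^2 = 1.9881
Step 3: 1 + 0.2 * 1.9881 = 1.39762
Step 4: T0 = 253.2 * 1.39762 = 353.88 K

353.88


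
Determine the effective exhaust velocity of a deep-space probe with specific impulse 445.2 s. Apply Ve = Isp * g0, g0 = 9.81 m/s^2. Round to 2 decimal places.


Step 1: Ve = Isp * g0 = 445.2 * 9.81
Step 2: Ve = 4367.41 m/s

4367.41


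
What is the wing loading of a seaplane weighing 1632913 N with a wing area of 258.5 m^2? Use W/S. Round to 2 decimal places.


Step 1: Wing loading = W / S = 1632913 / 258.5
Step 2: Wing loading = 6316.88 N/m^2

6316.88


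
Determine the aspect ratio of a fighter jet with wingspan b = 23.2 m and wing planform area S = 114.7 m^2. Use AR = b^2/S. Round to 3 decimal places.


Step 1: b^2 = 23.2^2 = 538.24
Step 2: AR = 538.24 / 114.7 = 4.693

4.693
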